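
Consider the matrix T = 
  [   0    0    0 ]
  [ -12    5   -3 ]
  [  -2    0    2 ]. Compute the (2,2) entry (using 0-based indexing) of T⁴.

Characteristic polynomial: r^3 - 7r^2 + 10r = r(r - 5)(r - 2), so the eigenvalues are 0, 2, 5.
r=0: eigenvector (1, 3, 1).
r=2: eigenvector (0, 1, 1).
r=5: eigenvector (0, 1, 0).
P = [[1, 0, 0], [3, 1, 1], [1, 1, 0]], D = diag(0, 2, 5), P⁻¹ = [[1, 0, 0], [-1, 0, 1], [-2, 1, -1]].
T⁴ = P·diag(0, 16, 625)·P⁻¹ = [[0, 0, 0], [-1266, 625, -609], [-16, 0, 16]].
The requested entry is 16.

16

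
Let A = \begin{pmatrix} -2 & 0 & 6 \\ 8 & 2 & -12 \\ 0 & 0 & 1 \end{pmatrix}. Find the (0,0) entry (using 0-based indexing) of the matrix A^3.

-8

Characteristic polynomial: λ^3 - λ^2 - 4λ + 4 = (λ - 2)(λ - 1)(λ + 2), so the eigenvalues are -2, 1, 2.
λ=-2: eigenvector (1, -2, 0).
λ=2: eigenvector (0, 1, 0).
λ=1: eigenvector (2, -4, 1).
P = [[1, 0, 2], [-2, 1, -4], [0, 0, 1]], D = diag(-2, 2, 1), P⁻¹ = [[1, 0, -2], [2, 1, 0], [0, 0, 1]].
A³ = P·diag(-8, 8, 1)·P⁻¹ = [[-8, 0, 18], [32, 8, -36], [0, 0, 1]].
The requested entry is -8.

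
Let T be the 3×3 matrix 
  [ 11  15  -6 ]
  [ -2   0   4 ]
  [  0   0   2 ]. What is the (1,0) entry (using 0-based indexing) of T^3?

Characteristic polynomial: r^3 - 13r^2 + 52r - 60 = (r - 6)(r - 5)(r - 2), so the eigenvalues are 2, 5, 6.
r=5: eigenvector (5, -2, 0).
r=6: eigenvector (3, -1, 0).
r=2: eigenvector (4, -2, 1).
P = [[5, 3, 4], [-2, -1, -2], [0, 0, 1]], D = diag(5, 6, 2), P⁻¹ = [[-1, -3, -2], [2, 5, 2], [0, 0, 1]].
T³ = P·diag(125, 216, 8)·P⁻¹ = [[671, 1365, 78], [-182, -330, 52], [0, 0, 8]].
The requested entry is -182.

-182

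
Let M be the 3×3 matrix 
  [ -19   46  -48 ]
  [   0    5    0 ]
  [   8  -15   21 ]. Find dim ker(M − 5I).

M − 5I = [[-24, 46, -48], [0, 0, 0], [8, -15, 16]].
This matrix has rank 2, so its null space has dimension 3 − 2 = 1.

1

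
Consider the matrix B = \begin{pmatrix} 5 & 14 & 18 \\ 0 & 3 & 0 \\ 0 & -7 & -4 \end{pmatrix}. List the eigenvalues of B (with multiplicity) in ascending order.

-4, 3, 5

Characteristic polynomial: p(s) = s^3 - 4s^2 - 17s + 60 = (s - 5)(s - 3)(s + 4).
Roots (with multiplicity): -4, 3, 5.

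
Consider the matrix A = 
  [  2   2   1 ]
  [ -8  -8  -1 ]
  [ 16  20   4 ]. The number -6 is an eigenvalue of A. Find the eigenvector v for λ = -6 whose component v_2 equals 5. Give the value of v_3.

-10

A + 6I = [[8, 2, 1], [-8, -2, -1], [16, 20, 10]].
Solving (A + 6I)v = 0 gives the eigenspace spanned by (0, 5, -10).
With v_2 = 5, v = (0, 5, -10), so v_3 = -10.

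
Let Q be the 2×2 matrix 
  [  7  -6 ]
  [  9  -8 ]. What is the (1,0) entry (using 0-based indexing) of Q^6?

Characteristic polynomial: μ^2 + μ - 2 = (μ - 1)(μ + 2), so the eigenvalues are -2, 1.
μ=1: eigenvector (1, 1).
μ=-2: eigenvector (-2, -3).
P = [[1, -2], [1, -3]], D = diag(1, -2), P⁻¹ = [[3, -2], [1, -1]].
Q⁶ = P·diag(1, 64)·P⁻¹ = [[-125, 126], [-189, 190]].
The requested entry is -189.

-189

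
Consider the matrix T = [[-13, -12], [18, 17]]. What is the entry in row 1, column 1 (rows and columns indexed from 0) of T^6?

Characteristic polynomial: r^2 - 4r - 5 = (r - 5)(r + 1), so the eigenvalues are -1, 5.
r=5: eigenvector (-2, 3).
r=-1: eigenvector (-1, 1).
P = [[-2, -1], [3, 1]], D = diag(5, -1), P⁻¹ = [[1, 1], [-3, -2]].
T⁶ = P·diag(15625, 1)·P⁻¹ = [[-31247, -31248], [46872, 46873]].
The requested entry is 46873.

46873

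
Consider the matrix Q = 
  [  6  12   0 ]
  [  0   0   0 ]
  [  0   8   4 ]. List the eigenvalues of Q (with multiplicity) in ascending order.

0, 4, 6

Characteristic polynomial: p(s) = s^3 - 10s^2 + 24s = s(s - 6)(s - 4).
Roots (with multiplicity): 0, 4, 6.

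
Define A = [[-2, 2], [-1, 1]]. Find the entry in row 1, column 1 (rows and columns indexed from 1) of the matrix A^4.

2

Characteristic polynomial: s^2 + s = s(s + 1), so the eigenvalues are -1, 0.
s=-1: eigenvector (-2, -1).
s=0: eigenvector (1, 1).
P = [[-2, 1], [-1, 1]], D = diag(-1, 0), P⁻¹ = [[-1, 1], [-1, 2]].
A⁴ = P·diag(1, 0)·P⁻¹ = [[2, -2], [1, -1]].
The requested entry is 2.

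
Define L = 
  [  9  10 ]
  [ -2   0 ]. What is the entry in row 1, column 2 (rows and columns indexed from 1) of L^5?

21010

Characteristic polynomial: r^2 - 9r + 20 = (r - 5)(r - 4), so the eigenvalues are 4, 5.
r=5: eigenvector (5, -2).
r=4: eigenvector (-2, 1).
P = [[5, -2], [-2, 1]], D = diag(5, 4), P⁻¹ = [[1, 2], [2, 5]].
L⁵ = P·diag(3125, 1024)·P⁻¹ = [[11529, 21010], [-4202, -7380]].
The requested entry is 21010.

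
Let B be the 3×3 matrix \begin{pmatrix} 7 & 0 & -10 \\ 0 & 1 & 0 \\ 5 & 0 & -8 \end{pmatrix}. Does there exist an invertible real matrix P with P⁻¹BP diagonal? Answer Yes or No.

Characteristic polynomial: p(s) = s^3 - 7s + 6 = (s - 2)(s - 1)(s + 3).
All 3 eigenvalues are distinct, so B is diagonalizable.

Yes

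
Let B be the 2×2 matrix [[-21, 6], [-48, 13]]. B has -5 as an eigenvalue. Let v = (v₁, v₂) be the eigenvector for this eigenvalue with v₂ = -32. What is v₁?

B + 5I = [[-16, 6], [-48, 18]].
Solving (B + 5I)v = 0 gives the eigenspace spanned by (-12, -32).
With v₂ = -32, v = (-12, -32), so v₁ = -12.

-12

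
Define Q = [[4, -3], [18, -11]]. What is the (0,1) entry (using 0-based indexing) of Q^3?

Characteristic polynomial: μ^2 + 7μ + 10 = (μ + 2)(μ + 5), so the eigenvalues are -5, -2.
μ=-2: eigenvector (1, 2).
μ=-5: eigenvector (1, 3).
P = [[1, 1], [2, 3]], D = diag(-2, -5), P⁻¹ = [[3, -1], [-2, 1]].
Q³ = P·diag(-8, -125)·P⁻¹ = [[226, -117], [702, -359]].
The requested entry is -117.

-117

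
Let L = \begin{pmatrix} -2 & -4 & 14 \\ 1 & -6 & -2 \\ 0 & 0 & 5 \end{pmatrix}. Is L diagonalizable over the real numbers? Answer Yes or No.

No

Characteristic polynomial: p(t) = t^3 + 3t^2 - 24t - 80 = (t - 5)(t + 4)^2.
t = -4 has algebraic multiplicity 2; rank(L + 4I) = 2, so geometric multiplicity = 1.
Geometric multiplicity < algebraic multiplicity, so L is not diagonalizable.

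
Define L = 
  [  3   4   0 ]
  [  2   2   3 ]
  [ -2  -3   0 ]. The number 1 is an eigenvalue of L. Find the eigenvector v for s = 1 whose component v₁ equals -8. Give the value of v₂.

L − 1I = [[2, 4, 0], [2, 1, 3], [-2, -3, -1]].
Solving (L − 1I)v = 0 gives the eigenspace spanned by (-8, 4, 4).
With v₁ = -8, v = (-8, 4, 4), so v₂ = 4.

4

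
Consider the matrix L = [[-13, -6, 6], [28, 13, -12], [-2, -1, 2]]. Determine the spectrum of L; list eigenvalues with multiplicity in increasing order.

-1, 1, 2

Characteristic polynomial: p(μ) = μ^3 - 2μ^2 - μ + 2 = (μ - 2)(μ - 1)(μ + 1).
Roots (with multiplicity): -1, 1, 2.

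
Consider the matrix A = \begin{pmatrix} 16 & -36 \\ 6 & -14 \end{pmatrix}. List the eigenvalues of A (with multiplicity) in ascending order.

-2, 4

Characteristic polynomial: p(r) = r^2 - 2r - 8 = (r - 4)(r + 2).
Roots (with multiplicity): -2, 4.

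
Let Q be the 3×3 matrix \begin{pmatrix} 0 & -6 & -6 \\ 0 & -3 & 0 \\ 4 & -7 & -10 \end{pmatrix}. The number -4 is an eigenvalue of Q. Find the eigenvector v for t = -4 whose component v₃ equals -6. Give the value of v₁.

Q + 4I = [[4, -6, -6], [0, 1, 0], [4, -7, -6]].
Solving (Q + 4I)v = 0 gives the eigenspace spanned by (-9, 0, -6).
With v₃ = -6, v = (-9, 0, -6), so v₁ = -9.

-9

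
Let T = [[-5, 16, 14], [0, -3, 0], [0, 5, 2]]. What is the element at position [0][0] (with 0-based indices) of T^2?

25

Characteristic polynomial: r^3 + 6r^2 - r - 30 = (r - 2)(r + 3)(r + 5), so the eigenvalues are -5, -3, 2.
r=2: eigenvector (2, 0, 1).
r=-3: eigenvector (1, 1, -1).
r=-5: eigenvector (1, 0, 0).
P = [[2, 1, 1], [0, 1, 0], [1, -1, 0]], D = diag(2, -3, -5), P⁻¹ = [[0, 1, 1], [0, 1, 0], [1, -3, -2]].
T² = P·diag(4, 9, 25)·P⁻¹ = [[25, -58, -42], [0, 9, 0], [0, -5, 4]].
The requested entry is 25.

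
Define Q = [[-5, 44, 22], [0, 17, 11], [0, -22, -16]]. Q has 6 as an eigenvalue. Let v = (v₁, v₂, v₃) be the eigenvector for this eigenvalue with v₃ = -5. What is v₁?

10

Q − 6I = [[-11, 44, 22], [0, 11, 11], [0, -22, -22]].
Solving (Q − 6I)v = 0 gives the eigenspace spanned by (10, 5, -5).
With v₃ = -5, v = (10, 5, -5), so v₁ = 10.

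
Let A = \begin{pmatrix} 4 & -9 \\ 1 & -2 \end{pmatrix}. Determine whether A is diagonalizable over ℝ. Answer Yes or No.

Characteristic polynomial: p(t) = t^2 - 2t + 1 = (t - 1)^2.
t = 1 has algebraic multiplicity 2; rank(A − 1I) = 1, so geometric multiplicity = 1.
Geometric multiplicity < algebraic multiplicity, so A is not diagonalizable.

No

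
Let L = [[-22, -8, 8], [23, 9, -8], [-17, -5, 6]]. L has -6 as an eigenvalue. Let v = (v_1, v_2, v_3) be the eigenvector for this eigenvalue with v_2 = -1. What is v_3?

1

L + 6I = [[-16, -8, 8], [23, 15, -8], [-17, -5, 12]].
Solving (L + 6I)v = 0 gives the eigenspace spanned by (1, -1, 1).
With v_2 = -1, v = (1, -1, 1), so v_3 = 1.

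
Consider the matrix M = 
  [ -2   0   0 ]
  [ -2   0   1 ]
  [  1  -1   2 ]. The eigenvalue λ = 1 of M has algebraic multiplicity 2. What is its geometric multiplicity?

M − 1I = [[-3, 0, 0], [-2, -1, 1], [1, -1, 1]].
This matrix has rank 2, so its null space has dimension 3 − 2 = 1.

1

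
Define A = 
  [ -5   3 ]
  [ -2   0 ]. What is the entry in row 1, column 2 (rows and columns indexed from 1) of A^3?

57

Characteristic polynomial: λ^2 + 5λ + 6 = (λ + 2)(λ + 3), so the eigenvalues are -3, -2.
λ=-3: eigenvector (3, 2).
λ=-2: eigenvector (1, 1).
P = [[3, 1], [2, 1]], D = diag(-3, -2), P⁻¹ = [[1, -1], [-2, 3]].
A³ = P·diag(-27, -8)·P⁻¹ = [[-65, 57], [-38, 30]].
The requested entry is 57.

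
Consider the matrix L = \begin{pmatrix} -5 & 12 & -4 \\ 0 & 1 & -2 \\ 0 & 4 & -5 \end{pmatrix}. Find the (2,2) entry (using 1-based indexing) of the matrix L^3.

Characteristic polynomial: s^3 + 9s^2 + 23s + 15 = (s + 1)(s + 3)(s + 5), so the eigenvalues are -5, -3, -1.
s=-5: eigenvector (1, 0, 0).
s=-3: eigenvector (2, 1, 2).
s=-1: eigenvector (-2, -1, -1).
P = [[1, 2, -2], [0, 1, -1], [0, 2, -1]], D = diag(-5, -3, -1), P⁻¹ = [[1, -2, 0], [0, -1, 1], [0, -2, 1]].
L³ = P·diag(-125, -27, -1)·P⁻¹ = [[-125, 300, -52], [0, 25, -26], [0, 52, -53]].
The requested entry is 25.

25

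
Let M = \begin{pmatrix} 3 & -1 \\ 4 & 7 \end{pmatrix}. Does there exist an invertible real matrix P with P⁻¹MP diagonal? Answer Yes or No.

Characteristic polynomial: p(μ) = μ^2 - 10μ + 25 = (μ - 5)^2.
μ = 5 has algebraic multiplicity 2; rank(M − 5I) = 1, so geometric multiplicity = 1.
Geometric multiplicity < algebraic multiplicity, so M is not diagonalizable.

No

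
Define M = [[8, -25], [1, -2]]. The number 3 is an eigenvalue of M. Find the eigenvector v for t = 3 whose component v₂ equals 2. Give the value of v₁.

M − 3I = [[5, -25], [1, -5]].
Solving (M − 3I)v = 0 gives the eigenspace spanned by (10, 2).
With v₂ = 2, v = (10, 2), so v₁ = 10.

10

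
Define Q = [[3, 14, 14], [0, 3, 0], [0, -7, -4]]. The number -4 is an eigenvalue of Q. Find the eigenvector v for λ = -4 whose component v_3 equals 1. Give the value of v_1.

-2

Q + 4I = [[7, 14, 14], [0, 7, 0], [0, -7, 0]].
Solving (Q + 4I)v = 0 gives the eigenspace spanned by (-2, 0, 1).
With v_3 = 1, v = (-2, 0, 1), so v_1 = -2.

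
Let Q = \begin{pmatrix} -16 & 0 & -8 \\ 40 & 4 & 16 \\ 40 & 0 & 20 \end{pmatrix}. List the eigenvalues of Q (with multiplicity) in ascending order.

Characteristic polynomial: p(r) = r^3 - 8r^2 + 16r = r(r - 4)^2.
Roots (with multiplicity): 0, 4, 4.

0, 4, 4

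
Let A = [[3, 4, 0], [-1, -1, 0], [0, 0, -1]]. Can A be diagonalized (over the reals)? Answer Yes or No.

Characteristic polynomial: p(μ) = μ^3 - μ^2 - μ + 1 = (μ - 1)^2(μ + 1).
μ = 1 has algebraic multiplicity 2; rank(A − 1I) = 2, so geometric multiplicity = 1.
Geometric multiplicity < algebraic multiplicity, so A is not diagonalizable.

No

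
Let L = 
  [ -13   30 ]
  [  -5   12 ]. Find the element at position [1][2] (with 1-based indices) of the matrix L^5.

1650

Characteristic polynomial: t^2 + t - 6 = (t - 2)(t + 3), so the eigenvalues are -3, 2.
t=-3: eigenvector (3, 1).
t=2: eigenvector (2, 1).
P = [[3, 2], [1, 1]], D = diag(-3, 2), P⁻¹ = [[1, -2], [-1, 3]].
L⁵ = P·diag(-243, 32)·P⁻¹ = [[-793, 1650], [-275, 582]].
The requested entry is 1650.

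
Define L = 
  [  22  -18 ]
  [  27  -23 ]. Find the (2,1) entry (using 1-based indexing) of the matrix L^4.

Characteristic polynomial: t^2 + t - 20 = (t - 4)(t + 5), so the eigenvalues are -5, 4.
t=-5: eigenvector (-2, -3).
t=4: eigenvector (1, 1).
P = [[-2, 1], [-3, 1]], D = diag(-5, 4), P⁻¹ = [[1, -1], [3, -2]].
L⁴ = P·diag(625, 256)·P⁻¹ = [[-482, 738], [-1107, 1363]].
The requested entry is -1107.

-1107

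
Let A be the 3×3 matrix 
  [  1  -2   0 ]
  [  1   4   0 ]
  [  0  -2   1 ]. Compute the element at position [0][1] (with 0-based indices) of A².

Characteristic polynomial: s^3 - 6s^2 + 11s - 6 = (s - 3)(s - 2)(s - 1), so the eigenvalues are 1, 2, 3.
s=3: eigenvector (1, -1, 1).
s=2: eigenvector (2, -1, 2).
s=1: eigenvector (0, 0, 1).
P = [[1, 2, 0], [-1, -1, 0], [1, 2, 1]], D = diag(3, 2, 1), P⁻¹ = [[-1, -2, 0], [1, 1, 0], [-1, 0, 1]].
A² = P·diag(9, 4, 1)·P⁻¹ = [[-1, -10, 0], [5, 14, 0], [-2, -10, 1]].
The requested entry is -10.

-10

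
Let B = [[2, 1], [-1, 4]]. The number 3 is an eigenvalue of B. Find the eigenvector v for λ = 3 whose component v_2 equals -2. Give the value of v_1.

B − 3I = [[-1, 1], [-1, 1]].
Solving (B − 3I)v = 0 gives the eigenspace spanned by (-2, -2).
With v_2 = -2, v = (-2, -2), so v_1 = -2.

-2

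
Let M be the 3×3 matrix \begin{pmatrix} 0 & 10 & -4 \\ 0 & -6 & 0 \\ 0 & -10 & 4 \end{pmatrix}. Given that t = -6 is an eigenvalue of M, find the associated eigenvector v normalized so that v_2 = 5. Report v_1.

-5

M + 6I = [[6, 10, -4], [0, 0, 0], [0, -10, 10]].
Solving (M + 6I)v = 0 gives the eigenspace spanned by (-5, 5, 5).
With v_2 = 5, v = (-5, 5, 5), so v_1 = -5.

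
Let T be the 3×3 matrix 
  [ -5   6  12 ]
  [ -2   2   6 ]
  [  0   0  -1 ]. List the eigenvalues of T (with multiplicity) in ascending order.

Characteristic polynomial: p(λ) = λ^3 + 4λ^2 + 5λ + 2 = (λ + 1)^2(λ + 2).
Roots (with multiplicity): -2, -1, -1.

-2, -1, -1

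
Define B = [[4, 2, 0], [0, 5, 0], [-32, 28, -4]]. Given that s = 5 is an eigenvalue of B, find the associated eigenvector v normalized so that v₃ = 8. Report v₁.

-4

B − 5I = [[-1, 2, 0], [0, 0, 0], [-32, 28, -9]].
Solving (B − 5I)v = 0 gives the eigenspace spanned by (-4, -2, 8).
With v₃ = 8, v = (-4, -2, 8), so v₁ = -4.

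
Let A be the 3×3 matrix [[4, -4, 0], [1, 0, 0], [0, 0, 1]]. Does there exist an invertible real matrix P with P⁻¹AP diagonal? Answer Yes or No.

No

Characteristic polynomial: p(t) = t^3 - 5t^2 + 8t - 4 = (t - 2)^2(t - 1).
t = 2 has algebraic multiplicity 2; rank(A − 2I) = 2, so geometric multiplicity = 1.
Geometric multiplicity < algebraic multiplicity, so A is not diagonalizable.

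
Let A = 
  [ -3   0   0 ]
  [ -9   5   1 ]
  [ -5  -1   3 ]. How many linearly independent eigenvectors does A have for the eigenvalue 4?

1

A − 4I = [[-7, 0, 0], [-9, 1, 1], [-5, -1, -1]].
This matrix has rank 2, so its null space has dimension 3 − 2 = 1.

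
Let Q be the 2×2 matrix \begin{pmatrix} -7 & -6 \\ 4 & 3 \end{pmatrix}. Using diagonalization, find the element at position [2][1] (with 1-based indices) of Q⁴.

Characteristic polynomial: s^2 + 4s + 3 = (s + 1)(s + 3), so the eigenvalues are -3, -1.
s=-3: eigenvector (3, -2).
s=-1: eigenvector (-1, 1).
P = [[3, -1], [-2, 1]], D = diag(-3, -1), P⁻¹ = [[1, 1], [2, 3]].
Q⁴ = P·diag(81, 1)·P⁻¹ = [[241, 240], [-160, -159]].
The requested entry is -160.

-160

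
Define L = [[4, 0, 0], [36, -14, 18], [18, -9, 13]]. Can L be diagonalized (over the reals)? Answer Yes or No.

Characteristic polynomial: p(s) = s^3 - 3s^2 - 24s + 80 = (s - 4)^2(s + 5).
s = 4 has algebraic multiplicity 2; rank(L − 4I) = 1, so geometric multiplicity = 2.
Every eigenvalue has geometric = algebraic multiplicity, so L is diagonalizable.

Yes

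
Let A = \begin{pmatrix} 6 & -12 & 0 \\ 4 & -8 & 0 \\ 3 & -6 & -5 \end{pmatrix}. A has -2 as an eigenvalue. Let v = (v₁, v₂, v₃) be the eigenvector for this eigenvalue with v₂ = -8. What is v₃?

A + 2I = [[8, -12, 0], [4, -6, 0], [3, -6, -3]].
Solving (A + 2I)v = 0 gives the eigenspace spanned by (-12, -8, 4).
With v₂ = -8, v = (-12, -8, 4), so v₃ = 4.

4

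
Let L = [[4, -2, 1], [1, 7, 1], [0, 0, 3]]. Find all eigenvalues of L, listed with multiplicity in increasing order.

3, 5, 6

Characteristic polynomial: p(r) = r^3 - 14r^2 + 63r - 90 = (r - 6)(r - 5)(r - 3).
Roots (with multiplicity): 3, 5, 6.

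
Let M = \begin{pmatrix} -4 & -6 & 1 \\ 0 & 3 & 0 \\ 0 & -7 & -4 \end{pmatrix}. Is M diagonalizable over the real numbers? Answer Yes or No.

Characteristic polynomial: p(μ) = μ^3 + 5μ^2 - 8μ - 48 = (μ - 3)(μ + 4)^2.
μ = -4 has algebraic multiplicity 2; rank(M + 4I) = 2, so geometric multiplicity = 1.
Geometric multiplicity < algebraic multiplicity, so M is not diagonalizable.

No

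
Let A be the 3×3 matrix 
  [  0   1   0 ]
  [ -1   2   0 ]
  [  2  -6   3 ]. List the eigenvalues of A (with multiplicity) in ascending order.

1, 1, 3

Characteristic polynomial: p(t) = t^3 - 5t^2 + 7t - 3 = (t - 3)(t - 1)^2.
Roots (with multiplicity): 1, 1, 3.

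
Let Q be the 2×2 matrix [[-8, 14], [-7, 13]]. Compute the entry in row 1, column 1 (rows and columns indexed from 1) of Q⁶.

-46654

Characteristic polynomial: t^2 - 5t - 6 = (t - 6)(t + 1), so the eigenvalues are -1, 6.
t=-1: eigenvector (2, 1).
t=6: eigenvector (-1, -1).
P = [[2, -1], [1, -1]], D = diag(-1, 6), P⁻¹ = [[1, -1], [1, -2]].
Q⁶ = P·diag(1, 46656)·P⁻¹ = [[-46654, 93310], [-46655, 93311]].
The requested entry is -46654.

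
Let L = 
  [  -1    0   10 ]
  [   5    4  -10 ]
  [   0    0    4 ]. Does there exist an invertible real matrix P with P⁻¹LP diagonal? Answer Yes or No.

Characteristic polynomial: p(r) = r^3 - 7r^2 + 8r + 16 = (r - 4)^2(r + 1).
r = 4 has algebraic multiplicity 2; rank(L − 4I) = 1, so geometric multiplicity = 2.
Every eigenvalue has geometric = algebraic multiplicity, so L is diagonalizable.

Yes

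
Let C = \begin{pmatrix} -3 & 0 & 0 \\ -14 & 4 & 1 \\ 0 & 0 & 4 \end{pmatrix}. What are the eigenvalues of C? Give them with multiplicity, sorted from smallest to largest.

Characteristic polynomial: p(s) = s^3 - 5s^2 - 8s + 48 = (s - 4)^2(s + 3).
Roots (with multiplicity): -3, 4, 4.

-3, 4, 4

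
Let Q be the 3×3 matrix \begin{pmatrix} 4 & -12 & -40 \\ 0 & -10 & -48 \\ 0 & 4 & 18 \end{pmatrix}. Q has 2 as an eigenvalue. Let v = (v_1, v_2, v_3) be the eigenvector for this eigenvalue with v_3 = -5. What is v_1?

20

Q − 2I = [[2, -12, -40], [0, -12, -48], [0, 4, 16]].
Solving (Q − 2I)v = 0 gives the eigenspace spanned by (20, 20, -5).
With v_3 = -5, v = (20, 20, -5), so v_1 = 20.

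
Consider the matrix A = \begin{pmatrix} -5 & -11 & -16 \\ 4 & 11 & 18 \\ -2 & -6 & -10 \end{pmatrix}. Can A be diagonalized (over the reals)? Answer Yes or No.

No

Characteristic polynomial: p(r) = r^3 + 4r^2 + 5r + 2 = (r + 1)^2(r + 2).
r = -1 has algebraic multiplicity 2; rank(A + 1I) = 2, so geometric multiplicity = 1.
Geometric multiplicity < algebraic multiplicity, so A is not diagonalizable.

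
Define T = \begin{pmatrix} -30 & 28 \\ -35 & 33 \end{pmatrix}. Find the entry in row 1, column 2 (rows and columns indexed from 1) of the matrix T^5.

Characteristic polynomial: λ^2 - 3λ - 10 = (λ - 5)(λ + 2), so the eigenvalues are -2, 5.
λ=-2: eigenvector (-1, -1).
λ=5: eigenvector (4, 5).
P = [[-1, 4], [-1, 5]], D = diag(-2, 5), P⁻¹ = [[-5, 4], [-1, 1]].
T⁵ = P·diag(-32, 3125)·P⁻¹ = [[-12660, 12628], [-15785, 15753]].
The requested entry is 12628.

12628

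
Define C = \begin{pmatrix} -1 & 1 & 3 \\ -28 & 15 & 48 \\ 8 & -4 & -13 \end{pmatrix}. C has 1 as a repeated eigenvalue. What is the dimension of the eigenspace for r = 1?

C − 1I = [[-2, 1, 3], [-28, 14, 48], [8, -4, -14]].
This matrix has rank 2, so its null space has dimension 3 − 2 = 1.

1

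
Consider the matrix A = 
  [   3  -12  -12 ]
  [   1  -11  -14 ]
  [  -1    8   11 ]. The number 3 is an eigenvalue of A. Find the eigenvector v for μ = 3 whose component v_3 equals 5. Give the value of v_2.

A − 3I = [[0, -12, -12], [1, -14, -14], [-1, 8, 8]].
Solving (A − 3I)v = 0 gives the eigenspace spanned by (0, -5, 5).
With v_3 = 5, v = (0, -5, 5), so v_2 = -5.

-5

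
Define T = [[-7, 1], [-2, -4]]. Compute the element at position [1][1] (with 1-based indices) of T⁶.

77687

Characteristic polynomial: λ^2 + 11λ + 30 = (λ + 5)(λ + 6), so the eigenvalues are -6, -5.
λ=-6: eigenvector (-1, -1).
λ=-5: eigenvector (1, 2).
P = [[-1, 1], [-1, 2]], D = diag(-6, -5), P⁻¹ = [[-2, 1], [-1, 1]].
T⁶ = P·diag(46656, 15625)·P⁻¹ = [[77687, -31031], [62062, -15406]].
The requested entry is 77687.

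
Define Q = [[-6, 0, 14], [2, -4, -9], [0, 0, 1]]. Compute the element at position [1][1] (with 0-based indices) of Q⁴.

256

Characteristic polynomial: μ^3 + 9μ^2 + 14μ - 24 = (μ - 1)(μ + 4)(μ + 6), so the eigenvalues are -6, -4, 1.
μ=-4: eigenvector (0, 1, 0).
μ=-6: eigenvector (1, -1, 0).
μ=1: eigenvector (2, -1, 1).
P = [[0, 1, 2], [1, -1, -1], [0, 0, 1]], D = diag(-4, -6, 1), P⁻¹ = [[1, 1, -1], [1, 0, -2], [0, 0, 1]].
Q⁴ = P·diag(256, 1296, 1)·P⁻¹ = [[1296, 0, -2590], [-1040, 256, 2335], [0, 0, 1]].
The requested entry is 256.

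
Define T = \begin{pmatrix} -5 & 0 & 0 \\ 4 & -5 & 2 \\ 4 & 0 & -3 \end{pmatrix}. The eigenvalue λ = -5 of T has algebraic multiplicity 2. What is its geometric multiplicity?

2

T + 5I = [[0, 0, 0], [4, 0, 2], [4, 0, 2]].
This matrix has rank 1, so its null space has dimension 3 − 1 = 2.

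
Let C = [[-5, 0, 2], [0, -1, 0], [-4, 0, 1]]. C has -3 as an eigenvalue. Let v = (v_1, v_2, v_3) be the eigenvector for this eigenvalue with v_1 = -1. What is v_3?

-1

C + 3I = [[-2, 0, 2], [0, 2, 0], [-4, 0, 4]].
Solving (C + 3I)v = 0 gives the eigenspace spanned by (-1, 0, -1).
With v_1 = -1, v = (-1, 0, -1), so v_3 = -1.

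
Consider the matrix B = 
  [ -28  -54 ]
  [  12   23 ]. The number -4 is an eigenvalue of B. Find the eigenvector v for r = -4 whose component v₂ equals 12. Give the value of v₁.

-27

B + 4I = [[-24, -54], [12, 27]].
Solving (B + 4I)v = 0 gives the eigenspace spanned by (-27, 12).
With v₂ = 12, v = (-27, 12), so v₁ = -27.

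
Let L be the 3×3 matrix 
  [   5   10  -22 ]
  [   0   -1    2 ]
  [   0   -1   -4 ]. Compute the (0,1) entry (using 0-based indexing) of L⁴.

Characteristic polynomial: μ^3 - 19μ - 30 = (μ - 5)(μ + 2)(μ + 3), so the eigenvalues are -3, -2, 5.
μ=5: eigenvector (1, 0, 0).
μ=-2: eigenvector (-6, 2, -1).
μ=-3: eigenvector (4, -1, 1).
P = [[1, -6, 4], [0, 2, -1], [0, -1, 1]], D = diag(5, -2, -3), P⁻¹ = [[1, 2, -2], [0, 1, 1], [0, 1, 2]].
L⁴ = P·diag(625, 16, 81)·P⁻¹ = [[625, 1478, -698], [0, -49, -130], [0, 65, 146]].
The requested entry is 1478.

1478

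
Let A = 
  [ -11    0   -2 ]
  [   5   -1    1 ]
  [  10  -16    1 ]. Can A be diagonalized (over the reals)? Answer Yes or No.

Characteristic polynomial: p(r) = r^3 + 11r^2 + 35r + 25 = (r + 1)(r + 5)^2.
r = -5 has algebraic multiplicity 2; rank(A + 5I) = 2, so geometric multiplicity = 1.
Geometric multiplicity < algebraic multiplicity, so A is not diagonalizable.

No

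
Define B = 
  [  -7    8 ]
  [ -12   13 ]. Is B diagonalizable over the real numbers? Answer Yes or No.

Yes

Characteristic polynomial: p(s) = s^2 - 6s + 5 = (s - 5)(s - 1).
All 2 eigenvalues are distinct, so B is diagonalizable.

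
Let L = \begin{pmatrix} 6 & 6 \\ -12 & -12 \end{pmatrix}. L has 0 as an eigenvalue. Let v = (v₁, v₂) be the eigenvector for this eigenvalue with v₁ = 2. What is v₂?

L = [[6, 6], [-12, -12]].
Solving (L)v = 0 gives the eigenspace spanned by (2, -2).
With v₁ = 2, v = (2, -2), so v₂ = -2.

-2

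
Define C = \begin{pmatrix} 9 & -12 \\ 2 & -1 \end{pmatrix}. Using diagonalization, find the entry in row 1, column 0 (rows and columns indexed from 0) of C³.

Characteristic polynomial: λ^2 - 8λ + 15 = (λ - 5)(λ - 3), so the eigenvalues are 3, 5.
λ=3: eigenvector (-2, -1).
λ=5: eigenvector (3, 1).
P = [[-2, 3], [-1, 1]], D = diag(3, 5), P⁻¹ = [[1, -3], [1, -2]].
C³ = P·diag(27, 125)·P⁻¹ = [[321, -588], [98, -169]].
The requested entry is 98.

98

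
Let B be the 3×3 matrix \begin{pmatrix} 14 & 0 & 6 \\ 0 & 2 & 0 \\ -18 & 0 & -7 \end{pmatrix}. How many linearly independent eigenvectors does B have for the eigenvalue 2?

B − 2I = [[12, 0, 6], [0, 0, 0], [-18, 0, -9]].
This matrix has rank 1, so its null space has dimension 3 − 1 = 2.

2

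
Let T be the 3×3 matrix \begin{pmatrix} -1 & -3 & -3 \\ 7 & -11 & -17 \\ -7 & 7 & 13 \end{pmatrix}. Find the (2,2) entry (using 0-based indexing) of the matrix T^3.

Characteristic polynomial: μ^3 - μ^2 - 26μ - 24 = (μ - 6)(μ + 1)(μ + 4), so the eigenvalues are -4, -1, 6.
μ=-4: eigenvector (1, 1, 0).
μ=-1: eigenvector (-1, 1, -1).
μ=6: eigenvector (0, -1, 1).
P = [[1, -1, 0], [1, 1, -1], [0, -1, 1]], D = diag(-4, -1, 6), P⁻¹ = [[0, 1, 1], [-1, 1, 1], [-1, 1, 2]].
T³ = P·diag(-64, -1, 216)·P⁻¹ = [[-1, -63, -63], [217, -281, -497], [-217, 217, 433]].
The requested entry is 433.

433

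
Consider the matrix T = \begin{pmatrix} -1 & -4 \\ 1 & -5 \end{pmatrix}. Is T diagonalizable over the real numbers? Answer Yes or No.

Characteristic polynomial: p(s) = s^2 + 6s + 9 = (s + 3)^2.
s = -3 has algebraic multiplicity 2; rank(T + 3I) = 1, so geometric multiplicity = 1.
Geometric multiplicity < algebraic multiplicity, so T is not diagonalizable.

No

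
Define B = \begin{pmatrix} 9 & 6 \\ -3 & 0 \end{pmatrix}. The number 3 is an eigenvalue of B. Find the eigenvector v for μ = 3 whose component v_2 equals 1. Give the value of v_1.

-1

B − 3I = [[6, 6], [-3, -3]].
Solving (B − 3I)v = 0 gives the eigenspace spanned by (-1, 1).
With v_2 = 1, v = (-1, 1), so v_1 = -1.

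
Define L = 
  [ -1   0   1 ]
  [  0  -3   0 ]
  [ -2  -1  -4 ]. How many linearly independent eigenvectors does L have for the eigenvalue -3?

L + 3I = [[2, 0, 1], [0, 0, 0], [-2, -1, -1]].
This matrix has rank 2, so its null space has dimension 3 − 2 = 1.

1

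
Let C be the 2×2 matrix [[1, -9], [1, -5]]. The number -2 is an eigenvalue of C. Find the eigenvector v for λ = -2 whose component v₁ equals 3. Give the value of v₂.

C + 2I = [[3, -9], [1, -3]].
Solving (C + 2I)v = 0 gives the eigenspace spanned by (3, 1).
With v₁ = 3, v = (3, 1), so v₂ = 1.

1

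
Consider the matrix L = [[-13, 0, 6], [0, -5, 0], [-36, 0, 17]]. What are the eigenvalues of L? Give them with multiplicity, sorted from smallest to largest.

-5, -1, 5

Characteristic polynomial: p(μ) = μ^3 + μ^2 - 25μ - 25 = (μ - 5)(μ + 1)(μ + 5).
Roots (with multiplicity): -5, -1, 5.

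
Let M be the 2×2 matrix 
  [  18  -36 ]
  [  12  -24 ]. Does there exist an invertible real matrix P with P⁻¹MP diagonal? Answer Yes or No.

Yes

Characteristic polynomial: p(t) = t^2 + 6t = t(t + 6).
All 2 eigenvalues are distinct, so M is diagonalizable.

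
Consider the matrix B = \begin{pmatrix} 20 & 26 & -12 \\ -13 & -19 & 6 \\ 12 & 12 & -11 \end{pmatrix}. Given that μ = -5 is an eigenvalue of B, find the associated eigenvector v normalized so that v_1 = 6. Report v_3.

6

B + 5I = [[25, 26, -12], [-13, -14, 6], [12, 12, -6]].
Solving (B + 5I)v = 0 gives the eigenspace spanned by (6, -3, 6).
With v_1 = 6, v = (6, -3, 6), so v_3 = 6.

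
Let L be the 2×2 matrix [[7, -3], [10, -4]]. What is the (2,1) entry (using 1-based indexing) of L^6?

630

Characteristic polynomial: λ^2 - 3λ + 2 = (λ - 2)(λ - 1), so the eigenvalues are 1, 2.
λ=2: eigenvector (-3, -5).
λ=1: eigenvector (1, 2).
P = [[-3, 1], [-5, 2]], D = diag(2, 1), P⁻¹ = [[-2, 1], [-5, 3]].
L⁶ = P·diag(64, 1)·P⁻¹ = [[379, -189], [630, -314]].
The requested entry is 630.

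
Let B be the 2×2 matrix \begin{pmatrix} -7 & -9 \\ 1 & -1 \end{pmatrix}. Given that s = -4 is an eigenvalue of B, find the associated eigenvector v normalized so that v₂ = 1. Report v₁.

-3

B + 4I = [[-3, -9], [1, 3]].
Solving (B + 4I)v = 0 gives the eigenspace spanned by (-3, 1).
With v₂ = 1, v = (-3, 1), so v₁ = -3.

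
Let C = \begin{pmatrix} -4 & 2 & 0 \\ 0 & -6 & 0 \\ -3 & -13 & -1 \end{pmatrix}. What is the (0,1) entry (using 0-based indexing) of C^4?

Characteristic polynomial: μ^3 + 11μ^2 + 34μ + 24 = (μ + 1)(μ + 4)(μ + 6), so the eigenvalues are -6, -4, -1.
μ=-4: eigenvector (1, 0, 1).
μ=-6: eigenvector (-1, 1, 2).
μ=-1: eigenvector (0, 0, 1).
P = [[1, -1, 0], [0, 1, 0], [1, 2, 1]], D = diag(-4, -6, -1), P⁻¹ = [[1, 1, 0], [0, 1, 0], [-1, -3, 1]].
C⁴ = P·diag(256, 1296, 1)·P⁻¹ = [[256, -1040, 0], [0, 1296, 0], [255, 2845, 1]].
The requested entry is -1040.

-1040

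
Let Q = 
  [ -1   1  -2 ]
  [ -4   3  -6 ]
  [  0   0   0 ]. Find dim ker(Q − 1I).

Q − 1I = [[-2, 1, -2], [-4, 2, -6], [0, 0, -1]].
This matrix has rank 2, so its null space has dimension 3 − 2 = 1.

1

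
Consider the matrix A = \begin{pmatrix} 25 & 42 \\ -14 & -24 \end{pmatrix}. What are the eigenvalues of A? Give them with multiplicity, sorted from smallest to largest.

-3, 4

Characteristic polynomial: p(t) = t^2 - t - 12 = (t - 4)(t + 3).
Roots (with multiplicity): -3, 4.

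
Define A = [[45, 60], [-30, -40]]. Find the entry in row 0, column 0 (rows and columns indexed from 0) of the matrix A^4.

Characteristic polynomial: λ^2 - 5λ = λ(λ - 5), so the eigenvalues are 0, 5.
λ=5: eigenvector (3, -2).
λ=0: eigenvector (-4, 3).
P = [[3, -4], [-2, 3]], D = diag(5, 0), P⁻¹ = [[3, 4], [2, 3]].
A⁴ = P·diag(625, 0)·P⁻¹ = [[5625, 7500], [-3750, -5000]].
The requested entry is 5625.

5625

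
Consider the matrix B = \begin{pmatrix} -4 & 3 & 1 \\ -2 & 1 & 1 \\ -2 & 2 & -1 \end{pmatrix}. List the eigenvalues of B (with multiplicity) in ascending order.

Characteristic polynomial: p(λ) = λ^3 + 4λ^2 + 5λ + 2 = (λ + 1)^2(λ + 2).
Roots (with multiplicity): -2, -1, -1.

-2, -1, -1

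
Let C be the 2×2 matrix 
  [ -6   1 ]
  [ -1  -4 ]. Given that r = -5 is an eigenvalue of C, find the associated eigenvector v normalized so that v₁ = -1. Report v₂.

-1

C + 5I = [[-1, 1], [-1, 1]].
Solving (C + 5I)v = 0 gives the eigenspace spanned by (-1, -1).
With v₁ = -1, v = (-1, -1), so v₂ = -1.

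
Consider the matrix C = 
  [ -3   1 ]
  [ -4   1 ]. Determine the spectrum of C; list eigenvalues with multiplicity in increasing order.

Characteristic polynomial: p(μ) = μ^2 + 2μ + 1 = (μ + 1)^2.
Roots (with multiplicity): -1, -1.

-1, -1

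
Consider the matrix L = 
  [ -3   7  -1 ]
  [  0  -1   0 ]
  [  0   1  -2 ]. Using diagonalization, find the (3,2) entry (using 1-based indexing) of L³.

7

Characteristic polynomial: t^3 + 6t^2 + 11t + 6 = (t + 1)(t + 2)(t + 3), so the eigenvalues are -3, -2, -1.
t=-3: eigenvector (1, 0, 0).
t=-1: eigenvector (3, 1, 1).
t=-2: eigenvector (-1, 0, 1).
P = [[1, 3, -1], [0, 1, 0], [0, 1, 1]], D = diag(-3, -1, -2), P⁻¹ = [[1, -4, 1], [0, 1, 0], [0, -1, 1]].
L³ = P·diag(-27, -1, -8)·P⁻¹ = [[-27, 97, -19], [0, -1, 0], [0, 7, -8]].
The requested entry is 7.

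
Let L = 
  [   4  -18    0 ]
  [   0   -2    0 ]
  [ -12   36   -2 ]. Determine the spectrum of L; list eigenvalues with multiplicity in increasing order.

Characteristic polynomial: p(λ) = λ^3 - 12λ - 16 = (λ - 4)(λ + 2)^2.
Roots (with multiplicity): -2, -2, 4.

-2, -2, 4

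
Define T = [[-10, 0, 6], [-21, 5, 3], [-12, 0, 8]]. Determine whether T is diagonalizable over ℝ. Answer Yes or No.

Characteristic polynomial: p(μ) = μ^3 - 3μ^2 - 18μ + 40 = (μ - 5)(μ - 2)(μ + 4).
All 3 eigenvalues are distinct, so T is diagonalizable.

Yes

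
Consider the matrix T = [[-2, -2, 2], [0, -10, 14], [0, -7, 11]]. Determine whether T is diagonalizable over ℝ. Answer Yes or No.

Characteristic polynomial: p(r) = r^3 + r^2 - 14r - 24 = (r - 4)(r + 2)(r + 3).
All 3 eigenvalues are distinct, so T is diagonalizable.

Yes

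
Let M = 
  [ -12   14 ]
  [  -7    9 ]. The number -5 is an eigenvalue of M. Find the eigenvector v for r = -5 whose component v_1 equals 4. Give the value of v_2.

M + 5I = [[-7, 14], [-7, 14]].
Solving (M + 5I)v = 0 gives the eigenspace spanned by (4, 2).
With v_1 = 4, v = (4, 2), so v_2 = 2.

2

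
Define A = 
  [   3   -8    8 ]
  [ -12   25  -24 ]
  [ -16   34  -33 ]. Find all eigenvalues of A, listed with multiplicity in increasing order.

Characteristic polynomial: p(r) = r^3 + 5r^2 - r - 5 = (r - 1)(r + 1)(r + 5).
Roots (with multiplicity): -5, -1, 1.

-5, -1, 1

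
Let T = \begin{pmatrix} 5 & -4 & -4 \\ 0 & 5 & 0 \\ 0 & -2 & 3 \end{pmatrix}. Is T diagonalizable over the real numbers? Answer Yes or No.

Characteristic polynomial: p(s) = s^3 - 13s^2 + 55s - 75 = (s - 5)^2(s - 3).
s = 5 has algebraic multiplicity 2; rank(T − 5I) = 1, so geometric multiplicity = 2.
Every eigenvalue has geometric = algebraic multiplicity, so T is diagonalizable.

Yes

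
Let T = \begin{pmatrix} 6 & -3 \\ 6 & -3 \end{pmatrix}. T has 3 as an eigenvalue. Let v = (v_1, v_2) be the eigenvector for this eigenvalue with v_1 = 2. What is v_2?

2

T − 3I = [[3, -3], [6, -6]].
Solving (T − 3I)v = 0 gives the eigenspace spanned by (2, 2).
With v_1 = 2, v = (2, 2), so v_2 = 2.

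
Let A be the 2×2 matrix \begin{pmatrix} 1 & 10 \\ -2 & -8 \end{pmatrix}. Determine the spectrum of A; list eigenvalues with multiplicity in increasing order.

Characteristic polynomial: p(r) = r^2 + 7r + 12 = (r + 3)(r + 4).
Roots (with multiplicity): -4, -3.

-4, -3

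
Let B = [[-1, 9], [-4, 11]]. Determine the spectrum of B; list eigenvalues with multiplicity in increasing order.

Characteristic polynomial: p(s) = s^2 - 10s + 25 = (s - 5)^2.
Roots (with multiplicity): 5, 5.

5, 5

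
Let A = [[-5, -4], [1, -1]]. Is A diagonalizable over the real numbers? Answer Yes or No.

Characteristic polynomial: p(μ) = μ^2 + 6μ + 9 = (μ + 3)^2.
μ = -3 has algebraic multiplicity 2; rank(A + 3I) = 1, so geometric multiplicity = 1.
Geometric multiplicity < algebraic multiplicity, so A is not diagonalizable.

No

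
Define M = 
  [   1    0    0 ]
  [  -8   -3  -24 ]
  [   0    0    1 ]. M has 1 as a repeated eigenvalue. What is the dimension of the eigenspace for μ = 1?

2

M − 1I = [[0, 0, 0], [-8, -4, -24], [0, 0, 0]].
This matrix has rank 1, so its null space has dimension 3 − 1 = 2.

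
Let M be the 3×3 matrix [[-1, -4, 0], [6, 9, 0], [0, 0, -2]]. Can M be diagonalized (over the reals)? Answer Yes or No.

Yes

Characteristic polynomial: p(λ) = λ^3 - 6λ^2 - λ + 30 = (λ - 5)(λ - 3)(λ + 2).
All 3 eigenvalues are distinct, so M is diagonalizable.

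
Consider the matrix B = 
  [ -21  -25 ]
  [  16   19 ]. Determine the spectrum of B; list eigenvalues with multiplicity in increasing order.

Characteristic polynomial: p(r) = r^2 + 2r + 1 = (r + 1)^2.
Roots (with multiplicity): -1, -1.

-1, -1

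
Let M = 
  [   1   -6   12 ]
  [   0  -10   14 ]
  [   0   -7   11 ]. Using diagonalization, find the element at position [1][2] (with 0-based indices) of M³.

182

Characteristic polynomial: t^3 - 2t^2 - 11t + 12 = (t - 4)(t - 1)(t + 3), so the eigenvalues are -3, 1, 4.
t=1: eigenvector (1, 0, 0).
t=4: eigenvector (-2, -1, -1).
t=-3: eigenvector (0, 2, 1).
P = [[1, -2, 0], [0, -1, 2], [0, -1, 1]], D = diag(1, 4, -3), P⁻¹ = [[1, 2, -4], [0, 1, -2], [0, 1, -1]].
M³ = P·diag(1, 64, -27)·P⁻¹ = [[1, -126, 252], [0, -118, 182], [0, -91, 155]].
The requested entry is 182.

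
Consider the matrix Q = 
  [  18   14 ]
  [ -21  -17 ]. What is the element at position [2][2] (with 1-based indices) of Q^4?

-269

Characteristic polynomial: s^2 - s - 12 = (s - 4)(s + 3), so the eigenvalues are -3, 4.
s=4: eigenvector (-1, 1).
s=-3: eigenvector (-2, 3).
P = [[-1, -2], [1, 3]], D = diag(4, -3), P⁻¹ = [[-3, -2], [1, 1]].
Q⁴ = P·diag(256, 81)·P⁻¹ = [[606, 350], [-525, -269]].
The requested entry is -269.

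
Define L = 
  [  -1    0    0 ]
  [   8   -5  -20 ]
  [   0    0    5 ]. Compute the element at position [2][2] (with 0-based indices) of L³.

Characteristic polynomial: λ^3 + λ^2 - 25λ - 25 = (λ - 5)(λ + 1)(λ + 5), so the eigenvalues are -5, -1, 5.
λ=5: eigenvector (0, -2, 1).
λ=-5: eigenvector (0, 1, 0).
λ=-1: eigenvector (1, 2, 0).
P = [[0, 0, 1], [-2, 1, 2], [1, 0, 0]], D = diag(5, -5, -1), P⁻¹ = [[0, 0, 1], [-2, 1, 2], [1, 0, 0]].
L³ = P·diag(125, -125, -1)·P⁻¹ = [[-1, 0, 0], [248, -125, -500], [0, 0, 125]].
The requested entry is 125.

125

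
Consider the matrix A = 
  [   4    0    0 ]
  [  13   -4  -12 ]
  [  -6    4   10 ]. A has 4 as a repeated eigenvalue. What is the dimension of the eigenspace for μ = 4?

A − 4I = [[0, 0, 0], [13, -8, -12], [-6, 4, 6]].
This matrix has rank 2, so its null space has dimension 3 − 2 = 1.

1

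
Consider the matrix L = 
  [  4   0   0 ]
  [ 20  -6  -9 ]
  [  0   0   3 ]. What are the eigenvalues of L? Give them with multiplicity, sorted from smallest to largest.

-6, 3, 4

Characteristic polynomial: p(μ) = μ^3 - μ^2 - 30μ + 72 = (μ - 4)(μ - 3)(μ + 6).
Roots (with multiplicity): -6, 3, 4.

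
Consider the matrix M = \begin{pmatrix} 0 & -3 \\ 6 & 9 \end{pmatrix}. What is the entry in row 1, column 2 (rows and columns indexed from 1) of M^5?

Characteristic polynomial: t^2 - 9t + 18 = (t - 6)(t - 3), so the eigenvalues are 3, 6.
t=6: eigenvector (-1, 2).
t=3: eigenvector (-1, 1).
P = [[-1, -1], [2, 1]], D = diag(6, 3), P⁻¹ = [[1, 1], [-2, -1]].
M⁵ = P·diag(7776, 243)·P⁻¹ = [[-7290, -7533], [15066, 15309]].
The requested entry is -7533.

-7533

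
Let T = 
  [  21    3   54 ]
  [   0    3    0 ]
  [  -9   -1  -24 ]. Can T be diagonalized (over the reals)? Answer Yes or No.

Characteristic polynomial: p(s) = s^3 - 27s + 54 = (s - 3)^2(s + 6).
s = 3 has algebraic multiplicity 2; rank(T − 3I) = 2, so geometric multiplicity = 1.
Geometric multiplicity < algebraic multiplicity, so T is not diagonalizable.

No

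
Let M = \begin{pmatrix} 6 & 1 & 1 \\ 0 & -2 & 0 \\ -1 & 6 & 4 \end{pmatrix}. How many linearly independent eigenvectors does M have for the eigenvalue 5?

M − 5I = [[1, 1, 1], [0, -7, 0], [-1, 6, -1]].
This matrix has rank 2, so its null space has dimension 3 − 2 = 1.

1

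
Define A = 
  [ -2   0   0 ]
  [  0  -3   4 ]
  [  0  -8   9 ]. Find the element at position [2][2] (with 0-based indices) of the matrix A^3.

Characteristic polynomial: s^3 - 4s^2 - 7s + 10 = (s - 5)(s - 1)(s + 2), so the eigenvalues are -2, 1, 5.
s=-2: eigenvector (1, 0, 0).
s=5: eigenvector (0, -1, -2).
s=1: eigenvector (0, 1, 1).
P = [[1, 0, 0], [0, -1, 1], [0, -2, 1]], D = diag(-2, 5, 1), P⁻¹ = [[1, 0, 0], [0, 1, -1], [0, 2, -1]].
A³ = P·diag(-8, 125, 1)·P⁻¹ = [[-8, 0, 0], [0, -123, 124], [0, -248, 249]].
The requested entry is 249.

249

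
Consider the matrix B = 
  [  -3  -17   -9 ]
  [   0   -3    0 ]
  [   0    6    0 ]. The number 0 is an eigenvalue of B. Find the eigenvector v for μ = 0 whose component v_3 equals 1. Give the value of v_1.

B = [[-3, -17, -9], [0, -3, 0], [0, 6, 0]].
Solving (B)v = 0 gives the eigenspace spanned by (-3, 0, 1).
With v_3 = 1, v = (-3, 0, 1), so v_1 = -3.

-3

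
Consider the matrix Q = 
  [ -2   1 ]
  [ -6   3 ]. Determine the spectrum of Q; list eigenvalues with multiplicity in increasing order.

Characteristic polynomial: p(μ) = μ^2 - μ = μ(μ - 1).
Roots (with multiplicity): 0, 1.

0, 1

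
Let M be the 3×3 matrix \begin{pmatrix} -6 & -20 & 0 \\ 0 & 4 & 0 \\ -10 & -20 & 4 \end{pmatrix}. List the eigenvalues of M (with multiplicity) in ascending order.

-6, 4, 4

Characteristic polynomial: p(s) = s^3 - 2s^2 - 32s + 96 = (s - 4)^2(s + 6).
Roots (with multiplicity): -6, 4, 4.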